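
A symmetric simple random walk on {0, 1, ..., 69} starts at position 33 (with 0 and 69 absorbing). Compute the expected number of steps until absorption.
E[τ | X_0 = 33] = 1188

Let v_k = E[τ | X_0 = k]. Boundary: v_0 = v_69 = 0. Recurrence: v_k = 1 + (v_{k-1} + v_{k+1})/2 for 1 ≤ k ≤ 68. The particular solution to v_k − (v_{k-1} + v_{k+1})/2 = 1 is v_k = −k^2. Adding homogeneous solution A + B k and matching boundaries gives v_k = k (69 − k). Substituting k = 33: v_33 = 33 · 36 = 1188.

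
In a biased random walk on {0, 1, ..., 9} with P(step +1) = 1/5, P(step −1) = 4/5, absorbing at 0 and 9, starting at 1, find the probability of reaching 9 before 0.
P(hit 9 before 0) = (1 − (4)^1) / (1 − (4)^9) = 1/87381

Let u_k denote P(reach 9 before 0 | start at k). Boundary: u_0 = 0, u_9 = 1. Recurrence: u_k = 1/5·u_{k+1} + 4/5·u_{k-1} for 1 ≤ k ≤ 8. Try u_k = A + B·r^k with r = q/p = (4/5)/(1/5) = 4. Substitution satisfies the recurrence; boundary conditions give:
  u_k = (1 − r^k) / (1 − r^N) = (1 − (4)^1) / (1 − (4)^9) = 1/87381.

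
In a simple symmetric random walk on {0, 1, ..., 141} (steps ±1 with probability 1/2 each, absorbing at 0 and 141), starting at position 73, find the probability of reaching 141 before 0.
P(hit 141 before 0) = 73/141

Let u_k = P(hit 141 before 0 | start at k). Then u_0 = 0, u_141 = 1, and u_k = u_{k-1}/2 + u_{k+1}/2 for 1 ≤ k ≤ 140. This harmonic recurrence is solved by u_k = k/141, giving u_73 = 73/141.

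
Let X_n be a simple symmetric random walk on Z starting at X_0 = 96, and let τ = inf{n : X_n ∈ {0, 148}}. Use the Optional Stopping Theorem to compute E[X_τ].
E[X_τ] = 96

X_n is a martingale and τ is a bounded-mean stopping time (indeed τ is finite a.s. with bounded expectation since the walk is in a bounded region). By the OST, E[X_τ] = E[X_0] = 96. Equivalently: E[X_τ] = 148 · P(hit 148 first) + 0 · P(hit 0 first) = 148 · (96/148) = 96.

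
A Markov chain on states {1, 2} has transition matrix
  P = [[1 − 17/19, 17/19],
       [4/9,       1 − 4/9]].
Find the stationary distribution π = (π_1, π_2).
π_1 = 76/229, π_2 = 153/229

Solve πP = π with π_1 + π_2 = 1. From πP = π: π_1 · (1 − 17/19) + π_2 · 4/9 = π_1 ⇒ π_2 · 4/9 = π_1 · 17/19 ⇒ π_2/π_1 = (17/19)/(4/9) = 153/76. Together with π_1 + π_2 = 1:
  π_1 = (4/9)/(17/19 + 4/9) = (4/9)/(229/171) = 76/229,
  π_2 = (17/19)/(17/19 + 4/9) = (17/19)/(229/171) = 153/229.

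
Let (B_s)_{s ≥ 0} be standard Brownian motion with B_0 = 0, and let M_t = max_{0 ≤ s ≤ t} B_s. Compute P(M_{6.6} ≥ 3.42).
P(M_{6.6} ≥ 3.42) = 2·P(B_{6.6} ≥ 3.42) = 2(1 − Φ(3.42/√6.6)) ≈ 0.1831

By the reflection principle for Brownian motion, P(M_t ≥ a) = 2 · P(B_t ≥ a) for a ≥ 0. Since B_t ~ N(0, t), P(B_t ≥ 3.42) = 1 − Φ(3.42/√t) = 1 − Φ(3.42/√6.6) = 1 − Φ(1.3312). So
  P(M_{6.6} ≥ 3.42) = 2(1 − Φ(1.3312)) ≈ 0.1831.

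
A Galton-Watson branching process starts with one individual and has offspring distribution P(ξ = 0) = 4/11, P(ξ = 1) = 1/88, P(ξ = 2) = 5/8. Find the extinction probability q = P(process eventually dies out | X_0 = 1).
q = 32/55

The pgf is f(s) = 4/11 + 1/88·s + 5/8·s². The extinction probability q is the smallest fixed point of f in [0, 1]. Setting s = f(s):
  5/8·s² + (1/88 − 1)·s + 4/11 = 0
  5/8·s² − (4/11 + 5/8)·s + 4/11 = 0
which factors as (s − 1)·(5/8·s − 4/11) = 0, giving roots s = 1 and s = (4/11)/(5/8) = 32/55.
Mean offspring μ = 1/88 + 2·5/8 = 111/88 > 1 (supercritical), so q < 1. The extinction probability is the smaller root: q = (4/11)/(5/8) = 32/55.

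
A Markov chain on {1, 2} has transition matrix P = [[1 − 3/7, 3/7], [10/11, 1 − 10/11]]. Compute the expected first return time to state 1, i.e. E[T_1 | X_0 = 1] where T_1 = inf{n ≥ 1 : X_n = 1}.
E[T_1 | X_0 = 1] = 1/π_1 = 103/70

For an irreducible recurrent Markov chain with stationary distribution π, E[T_i | X_0 = i] = 1/π_i (Kac's formula). Here π_1 = (10/11)/(3/7 + 10/11) = (10/11)/(103/77) = 70/103, so E[T_1 | X_0 = 1] = 1/π_1 = (3/7 + 10/11)/(10/11) = (103/77)/(10/11) = 103/70.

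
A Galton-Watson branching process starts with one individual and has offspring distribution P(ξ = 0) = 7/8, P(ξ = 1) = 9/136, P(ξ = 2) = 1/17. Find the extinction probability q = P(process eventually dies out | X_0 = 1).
q = 1

Mean offspring μ = 0·7/8 + 1·9/136 + 2·1/17 = 25/136 ≤ 1. For μ ≤ 1 with offspring not concentrated at 1, the Galton-Watson process goes extinct almost surely, so q = 1.
(Algebraic check: The pgf is f(s) = 7/8 + 9/136·s + 1/17·s². The extinction probability q is the smallest fixed point of f in [0, 1]. Setting s = f(s):
  1/17·s² + (9/136 − 1)·s + 7/8 = 0
  1/17·s² − (7/8 + 1/17)·s + 7/8 = 0
which factors as (s − 1)·(1/17·s − 7/8) = 0, giving roots s = 1 and s = (7/8)/(1/17) = 119/8. Since 119/8 ≥ 1, the smallest root in [0, 1] is s = 1.)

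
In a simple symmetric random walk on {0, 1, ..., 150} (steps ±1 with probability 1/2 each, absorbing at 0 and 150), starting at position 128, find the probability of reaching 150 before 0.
P(hit 150 before 0) = 128/150 = 64/75

Let u_k = P(hit 150 before 0 | start at k). Then u_0 = 0, u_150 = 1, and u_k = u_{k-1}/2 + u_{k+1}/2 for 1 ≤ k ≤ 149. This harmonic recurrence is solved by u_k = k/150, giving u_128 = 128/150 = 64/75.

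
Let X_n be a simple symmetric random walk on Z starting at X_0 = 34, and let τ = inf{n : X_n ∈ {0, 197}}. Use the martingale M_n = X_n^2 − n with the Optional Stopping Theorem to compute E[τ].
E[τ] = 5542

M_n = X_n^2 − n is a martingale (since E[X_{n+1}^2 | F_n] = X_n^2 + 1). By OST (τ has finite mean in a bounded region), E[M_τ] = E[M_0] = X_0^2 − 0 = 34^2 = 1156. Also E[M_τ] = E[X_τ^2] − E[τ]. The walk exits at 0 or 197, with P(hit 197 first) = 34/197, so E[X_τ^2] = 197^2 · 34/197 + 0 = 6698. Thus E[τ] = E[X_τ^2] − E[M_τ] = 6698 − 1156 = 5542 = 34(197 − 34) = 5542.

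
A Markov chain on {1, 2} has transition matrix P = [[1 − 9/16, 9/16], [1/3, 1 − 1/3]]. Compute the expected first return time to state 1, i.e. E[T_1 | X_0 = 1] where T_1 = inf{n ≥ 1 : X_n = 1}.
E[T_1 | X_0 = 1] = 1/π_1 = 43/16

For an irreducible recurrent Markov chain with stationary distribution π, E[T_i | X_0 = i] = 1/π_i (Kac's formula). Here π_1 = (1/3)/(9/16 + 1/3) = (1/3)/(43/48) = 16/43, so E[T_1 | X_0 = 1] = 1/π_1 = (9/16 + 1/3)/(1/3) = (43/48)/(1/3) = 43/16.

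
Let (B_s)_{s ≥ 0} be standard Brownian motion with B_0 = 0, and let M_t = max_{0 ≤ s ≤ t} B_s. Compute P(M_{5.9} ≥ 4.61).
P(M_{5.9} ≥ 4.61) = 2·P(B_{5.9} ≥ 4.61) = 2(1 − Φ(4.61/√5.9)) ≈ 0.0577

By the reflection principle for Brownian motion, P(M_t ≥ a) = 2 · P(B_t ≥ a) for a ≥ 0. Since B_t ~ N(0, t), P(B_t ≥ 4.61) = 1 − Φ(4.61/√t) = 1 − Φ(4.61/√5.9) = 1 − Φ(1.8979). So
  P(M_{5.9} ≥ 4.61) = 2(1 − Φ(1.8979)) ≈ 0.0577.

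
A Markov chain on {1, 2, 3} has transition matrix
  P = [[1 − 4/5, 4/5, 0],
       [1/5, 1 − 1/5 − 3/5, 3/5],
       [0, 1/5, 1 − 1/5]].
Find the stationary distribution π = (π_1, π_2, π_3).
π = (1/17, 4/17, 12/17)

This is a birth-death chain on three states, which satisfies detailed balance: π_1 · P_{12} = π_2 · P_{21} and π_2 · P_{23} = π_3 · P_{32}.
From π_1 · 4/5 = π_2 · 1/5: π_2/π_1 = (4/5)/(1/5) = 4.
From π_2 · 3/5 = π_3 · 1/5: π_3/π_2 = (3/5)/(1/5) = 3.
Take π_1 proportional to 1; then unnormalized π = (1, 4, 12). Normalize by dividing by the sum 17:
  π = (1/17, 4/17, 12/17).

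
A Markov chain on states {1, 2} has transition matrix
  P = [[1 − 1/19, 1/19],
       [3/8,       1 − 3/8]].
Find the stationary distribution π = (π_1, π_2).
π_1 = 57/65, π_2 = 8/65

Solve πP = π with π_1 + π_2 = 1. From πP = π: π_1 · (1 − 1/19) + π_2 · 3/8 = π_1 ⇒ π_2 · 3/8 = π_1 · 1/19 ⇒ π_2/π_1 = (1/19)/(3/8) = 8/57. Together with π_1 + π_2 = 1:
  π_1 = (3/8)/(1/19 + 3/8) = (3/8)/(65/152) = 57/65,
  π_2 = (1/19)/(1/19 + 3/8) = (1/19)/(65/152) = 8/65.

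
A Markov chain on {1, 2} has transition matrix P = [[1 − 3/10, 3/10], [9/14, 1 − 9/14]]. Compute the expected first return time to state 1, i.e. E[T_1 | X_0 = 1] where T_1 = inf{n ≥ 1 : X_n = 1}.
E[T_1 | X_0 = 1] = 1/π_1 = 22/15

For an irreducible recurrent Markov chain with stationary distribution π, E[T_i | X_0 = i] = 1/π_i (Kac's formula). Here π_1 = (9/14)/(3/10 + 9/14) = (9/14)/(33/35) = 15/22, so E[T_1 | X_0 = 1] = 1/π_1 = (3/10 + 9/14)/(9/14) = (33/35)/(9/14) = 22/15.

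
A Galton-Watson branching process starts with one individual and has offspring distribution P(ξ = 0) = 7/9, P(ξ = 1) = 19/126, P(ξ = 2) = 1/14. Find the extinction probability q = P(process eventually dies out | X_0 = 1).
q = 1

Mean offspring μ = 0·7/9 + 1·19/126 + 2·1/14 = 37/126 ≤ 1. For μ ≤ 1 with offspring not concentrated at 1, the Galton-Watson process goes extinct almost surely, so q = 1.
(Algebraic check: The pgf is f(s) = 7/9 + 19/126·s + 1/14·s². The extinction probability q is the smallest fixed point of f in [0, 1]. Setting s = f(s):
  1/14·s² + (19/126 − 1)·s + 7/9 = 0
  1/14·s² − (7/9 + 1/14)·s + 7/9 = 0
which factors as (s − 1)·(1/14·s − 7/9) = 0, giving roots s = 1 and s = (7/9)/(1/14) = 98/9. Since 98/9 ≥ 1, the smallest root in [0, 1] is s = 1.)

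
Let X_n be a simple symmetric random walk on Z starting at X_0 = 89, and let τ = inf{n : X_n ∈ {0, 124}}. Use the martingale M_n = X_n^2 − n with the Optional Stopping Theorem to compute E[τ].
E[τ] = 3115

M_n = X_n^2 − n is a martingale (since E[X_{n+1}^2 | F_n] = X_n^2 + 1). By OST (τ has finite mean in a bounded region), E[M_τ] = E[M_0] = X_0^2 − 0 = 89^2 = 7921. Also E[M_τ] = E[X_τ^2] − E[τ]. The walk exits at 0 or 124, with P(hit 124 first) = 89/124, so E[X_τ^2] = 124^2 · 89/124 + 0 = 11036. Thus E[τ] = E[X_τ^2] − E[M_τ] = 11036 − 7921 = 3115 = 89(124 − 89) = 3115.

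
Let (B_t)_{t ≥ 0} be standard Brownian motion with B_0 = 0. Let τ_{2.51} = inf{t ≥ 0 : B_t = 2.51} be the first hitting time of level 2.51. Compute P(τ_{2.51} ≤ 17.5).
P(τ_{2.51} ≤ 17.5) = 2(1 − Φ(2.51/√17.5)) = 2(1 − Φ(0.6000)) ≈ 0.5485

By the reflection principle for standard BM, P(τ_b ≤ t) = 2 · P(B_t ≥ b). Since B_t ~ N(0, t), P(B_t ≥ 2.51) = 1 − Φ(2.51/√t) = 1 − Φ(2.51/√17.5) = 1 − Φ(0.6000) ≈ 0.27425. Doubling: P(τ_{2.51} ≤ 17.5) ≈ 2 · 0.27425 = 0.54850 ≈ 0.5485.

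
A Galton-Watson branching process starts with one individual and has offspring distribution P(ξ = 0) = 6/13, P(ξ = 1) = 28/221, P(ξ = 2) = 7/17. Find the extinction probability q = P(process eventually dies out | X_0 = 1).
q = 1

Mean offspring μ = 0·6/13 + 1·28/221 + 2·7/17 = 210/221 ≤ 1. For μ ≤ 1 with offspring not concentrated at 1, the Galton-Watson process goes extinct almost surely, so q = 1.
(Algebraic check: The pgf is f(s) = 6/13 + 28/221·s + 7/17·s². The extinction probability q is the smallest fixed point of f in [0, 1]. Setting s = f(s):
  7/17·s² + (28/221 − 1)·s + 6/13 = 0
  7/17·s² − (6/13 + 7/17)·s + 6/13 = 0
which factors as (s − 1)·(7/17·s − 6/13) = 0, giving roots s = 1 and s = (6/13)/(7/17) = 102/91. Since 102/91 ≥ 1, the smallest root in [0, 1] is s = 1.)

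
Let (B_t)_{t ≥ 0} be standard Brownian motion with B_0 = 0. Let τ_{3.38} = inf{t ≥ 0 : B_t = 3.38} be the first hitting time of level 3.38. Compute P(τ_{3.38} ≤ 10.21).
P(τ_{3.38} ≤ 10.21) = 2(1 − Φ(3.38/√10.21)) = 2(1 − Φ(1.0578)) ≈ 0.2901

By the reflection principle for standard BM, P(τ_b ≤ t) = 2 · P(B_t ≥ b). Since B_t ~ N(0, t), P(B_t ≥ 3.38) = 1 − Φ(3.38/√t) = 1 − Φ(3.38/√10.21) = 1 − Φ(1.0578) ≈ 0.14507. Doubling: P(τ_{3.38} ≤ 10.21) ≈ 2 · 0.14507 = 0.29014 ≈ 0.2901.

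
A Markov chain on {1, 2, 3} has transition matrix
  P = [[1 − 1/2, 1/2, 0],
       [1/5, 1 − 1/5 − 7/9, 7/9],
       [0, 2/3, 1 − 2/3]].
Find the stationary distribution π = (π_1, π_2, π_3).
π = (12/77, 30/77, 5/11)

This is a birth-death chain on three states, which satisfies detailed balance: π_1 · P_{12} = π_2 · P_{21} and π_2 · P_{23} = π_3 · P_{32}.
From π_1 · 1/2 = π_2 · 1/5: π_2/π_1 = (1/2)/(1/5) = 5/2.
From π_2 · 7/9 = π_3 · 2/3: π_3/π_2 = (7/9)/(2/3) = 7/6.
Take π_1 proportional to 1; then unnormalized π = (1, 5/2, 35/12). Normalize by dividing by the sum 77/12:
  π = (12/77, 30/77, 5/11).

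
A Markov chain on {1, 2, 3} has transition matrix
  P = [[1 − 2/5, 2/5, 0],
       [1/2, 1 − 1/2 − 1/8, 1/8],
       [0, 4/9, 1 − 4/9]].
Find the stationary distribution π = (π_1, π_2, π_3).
π = (40/81, 32/81, 1/9)

This is a birth-death chain on three states, which satisfies detailed balance: π_1 · P_{12} = π_2 · P_{21} and π_2 · P_{23} = π_3 · P_{32}.
From π_1 · 2/5 = π_2 · 1/2: π_2/π_1 = (2/5)/(1/2) = 4/5.
From π_2 · 1/8 = π_3 · 4/9: π_3/π_2 = (1/8)/(4/9) = 9/32.
Take π_1 proportional to 1; then unnormalized π = (1, 4/5, 9/40). Normalize by dividing by the sum 81/40:
  π = (40/81, 32/81, 1/9).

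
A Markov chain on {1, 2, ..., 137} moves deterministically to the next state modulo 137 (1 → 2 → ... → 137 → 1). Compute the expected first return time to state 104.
E[T_104 | X_0 = 104] = 137

The chain cycles deterministically, so starting at state 104 it returns in exactly 137 steps. Equivalently, the stationary distribution is uniform π_j = 1/137 for every state j, so by Kac's formula E[T_104] = 1/π_104 = 137.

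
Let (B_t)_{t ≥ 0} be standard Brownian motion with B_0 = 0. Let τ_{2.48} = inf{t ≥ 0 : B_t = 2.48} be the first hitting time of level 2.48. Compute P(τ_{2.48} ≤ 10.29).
P(τ_{2.48} ≤ 10.29) = 2(1 − Φ(2.48/√10.29)) = 2(1 − Φ(0.7731)) ≈ 0.4395

By the reflection principle for standard BM, P(τ_b ≤ t) = 2 · P(B_t ≥ b). Since B_t ~ N(0, t), P(B_t ≥ 2.48) = 1 − Φ(2.48/√t) = 1 − Φ(2.48/√10.29) = 1 − Φ(0.7731) ≈ 0.21973. Doubling: P(τ_{2.48} ≤ 10.29) ≈ 2 · 0.21973 = 0.43946 ≈ 0.4395.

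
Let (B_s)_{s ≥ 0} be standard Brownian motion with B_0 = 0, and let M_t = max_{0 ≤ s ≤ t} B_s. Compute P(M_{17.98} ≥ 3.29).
P(M_{17.98} ≥ 3.29) = 2·P(B_{17.98} ≥ 3.29) = 2(1 − Φ(3.29/√17.98)) ≈ 0.4378

By the reflection principle for Brownian motion, P(M_t ≥ a) = 2 · P(B_t ≥ a) for a ≥ 0. Since B_t ~ N(0, t), P(B_t ≥ 3.29) = 1 − Φ(3.29/√t) = 1 − Φ(3.29/√17.98) = 1 − Φ(0.7759). So
  P(M_{17.98} ≥ 3.29) = 2(1 − Φ(0.7759)) ≈ 0.4378.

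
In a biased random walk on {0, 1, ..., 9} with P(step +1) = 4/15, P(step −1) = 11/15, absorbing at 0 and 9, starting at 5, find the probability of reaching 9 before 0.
P(hit 9 before 0) = (1 − (11/4)^5) / (1 − (11/4)^9) = 5852416/336812221

Let u_k denote P(reach 9 before 0 | start at k). Boundary: u_0 = 0, u_9 = 1. Recurrence: u_k = 4/15·u_{k+1} + 11/15·u_{k-1} for 1 ≤ k ≤ 8. Try u_k = A + B·r^k with r = q/p = (11/15)/(4/15) = 11/4. Substitution satisfies the recurrence; boundary conditions give:
  u_k = (1 − r^k) / (1 − r^N) = (1 − (11/4)^5) / (1 − (11/4)^9) = 5852416/336812221.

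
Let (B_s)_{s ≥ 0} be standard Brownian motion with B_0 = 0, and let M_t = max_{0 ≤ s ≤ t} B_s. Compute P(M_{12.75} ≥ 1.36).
P(M_{12.75} ≥ 1.36) = 2·P(B_{12.75} ≥ 1.36) = 2(1 − Φ(1.36/√12.75)) ≈ 0.7033

By the reflection principle for Brownian motion, P(M_t ≥ a) = 2 · P(B_t ≥ a) for a ≥ 0. Since B_t ~ N(0, t), P(B_t ≥ 1.36) = 1 − Φ(1.36/√t) = 1 − Φ(1.36/√12.75) = 1 − Φ(0.3809). So
  P(M_{12.75} ≥ 1.36) = 2(1 − Φ(0.3809)) ≈ 0.7033.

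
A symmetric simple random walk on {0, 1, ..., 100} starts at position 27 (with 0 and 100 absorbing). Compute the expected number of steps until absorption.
E[τ | X_0 = 27] = 1971

Let v_k = E[τ | X_0 = k]. Boundary: v_0 = v_100 = 0. Recurrence: v_k = 1 + (v_{k-1} + v_{k+1})/2 for 1 ≤ k ≤ 99. The particular solution to v_k − (v_{k-1} + v_{k+1})/2 = 1 is v_k = −k^2. Adding homogeneous solution A + B k and matching boundaries gives v_k = k (100 − k). Substituting k = 27: v_27 = 27 · 73 = 1971.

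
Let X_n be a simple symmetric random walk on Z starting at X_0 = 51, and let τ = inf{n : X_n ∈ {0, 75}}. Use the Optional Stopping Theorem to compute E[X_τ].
E[X_τ] = 51

X_n is a martingale and τ is a bounded-mean stopping time (indeed τ is finite a.s. with bounded expectation since the walk is in a bounded region). By the OST, E[X_τ] = E[X_0] = 51. Equivalently: E[X_τ] = 75 · P(hit 75 first) + 0 · P(hit 0 first) = 75 · (51/75) = 51.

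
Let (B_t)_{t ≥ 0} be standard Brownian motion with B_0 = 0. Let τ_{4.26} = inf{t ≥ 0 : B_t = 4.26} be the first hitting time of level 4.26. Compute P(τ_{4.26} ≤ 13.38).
P(τ_{4.26} ≤ 13.38) = 2(1 − Φ(4.26/√13.38)) = 2(1 − Φ(1.1646)) ≈ 0.2442

By the reflection principle for standard BM, P(τ_b ≤ t) = 2 · P(B_t ≥ b). Since B_t ~ N(0, t), P(B_t ≥ 4.26) = 1 − Φ(4.26/√t) = 1 − Φ(4.26/√13.38) = 1 − Φ(1.1646) ≈ 0.12209. Doubling: P(τ_{4.26} ≤ 13.38) ≈ 2 · 0.12209 = 0.24418 ≈ 0.2442.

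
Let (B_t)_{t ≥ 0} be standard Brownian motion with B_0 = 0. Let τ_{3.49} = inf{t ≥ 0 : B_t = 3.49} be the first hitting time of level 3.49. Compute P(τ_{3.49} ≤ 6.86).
P(τ_{3.49} ≤ 6.86) = 2(1 − Φ(3.49/√6.86)) = 2(1 − Φ(1.3325)) ≈ 0.1827

By the reflection principle for standard BM, P(τ_b ≤ t) = 2 · P(B_t ≥ b). Since B_t ~ N(0, t), P(B_t ≥ 3.49) = 1 − Φ(3.49/√t) = 1 − Φ(3.49/√6.86) = 1 − Φ(1.3325) ≈ 0.09135. Doubling: P(τ_{3.49} ≤ 6.86) ≈ 2 · 0.09135 = 0.18270 ≈ 0.1827.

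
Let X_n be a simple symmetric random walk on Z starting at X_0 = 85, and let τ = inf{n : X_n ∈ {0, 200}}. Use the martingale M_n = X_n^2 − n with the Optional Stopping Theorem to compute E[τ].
E[τ] = 9775

M_n = X_n^2 − n is a martingale (since E[X_{n+1}^2 | F_n] = X_n^2 + 1). By OST (τ has finite mean in a bounded region), E[M_τ] = E[M_0] = X_0^2 − 0 = 85^2 = 7225. Also E[M_τ] = E[X_τ^2] − E[τ]. The walk exits at 0 or 200, with P(hit 200 first) = 85/200, so E[X_τ^2] = 200^2 · 85/200 + 0 = 17000. Thus E[τ] = E[X_τ^2] − E[M_τ] = 17000 − 7225 = 9775 = 85(200 − 85) = 9775.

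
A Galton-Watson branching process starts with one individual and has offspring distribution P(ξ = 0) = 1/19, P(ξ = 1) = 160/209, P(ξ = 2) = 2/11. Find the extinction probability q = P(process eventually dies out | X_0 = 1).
q = 11/38

The pgf is f(s) = 1/19 + 160/209·s + 2/11·s². The extinction probability q is the smallest fixed point of f in [0, 1]. Setting s = f(s):
  2/11·s² + (160/209 − 1)·s + 1/19 = 0
  2/11·s² − (1/19 + 2/11)·s + 1/19 = 0
which factors as (s − 1)·(2/11·s − 1/19) = 0, giving roots s = 1 and s = (1/19)/(2/11) = 11/38.
Mean offspring μ = 160/209 + 2·2/11 = 236/209 > 1 (supercritical), so q < 1. The extinction probability is the smaller root: q = (1/19)/(2/11) = 11/38.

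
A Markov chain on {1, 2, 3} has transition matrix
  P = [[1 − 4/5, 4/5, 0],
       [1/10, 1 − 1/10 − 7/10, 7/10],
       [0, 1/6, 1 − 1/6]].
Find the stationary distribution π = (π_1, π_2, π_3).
π = (5/213, 40/213, 56/71)

This is a birth-death chain on three states, which satisfies detailed balance: π_1 · P_{12} = π_2 · P_{21} and π_2 · P_{23} = π_3 · P_{32}.
From π_1 · 4/5 = π_2 · 1/10: π_2/π_1 = (4/5)/(1/10) = 8.
From π_2 · 7/10 = π_3 · 1/6: π_3/π_2 = (7/10)/(1/6) = 21/5.
Take π_1 proportional to 1; then unnormalized π = (1, 8, 168/5). Normalize by dividing by the sum 213/5:
  π = (5/213, 40/213, 56/71).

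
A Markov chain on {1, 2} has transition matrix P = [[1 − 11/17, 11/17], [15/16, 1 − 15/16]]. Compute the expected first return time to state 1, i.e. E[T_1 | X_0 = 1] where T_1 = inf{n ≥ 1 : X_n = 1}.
E[T_1 | X_0 = 1] = 1/π_1 = 431/255

For an irreducible recurrent Markov chain with stationary distribution π, E[T_i | X_0 = i] = 1/π_i (Kac's formula). Here π_1 = (15/16)/(11/17 + 15/16) = (15/16)/(431/272) = 255/431, so E[T_1 | X_0 = 1] = 1/π_1 = (11/17 + 15/16)/(15/16) = (431/272)/(15/16) = 431/255.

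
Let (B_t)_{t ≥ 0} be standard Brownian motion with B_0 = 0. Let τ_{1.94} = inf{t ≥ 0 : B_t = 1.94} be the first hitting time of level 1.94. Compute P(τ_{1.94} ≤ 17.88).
P(τ_{1.94} ≤ 17.88) = 2(1 − Φ(1.94/√17.88)) = 2(1 − Φ(0.4588)) ≈ 0.6464

By the reflection principle for standard BM, P(τ_b ≤ t) = 2 · P(B_t ≥ b). Since B_t ~ N(0, t), P(B_t ≥ 1.94) = 1 − Φ(1.94/√t) = 1 − Φ(1.94/√17.88) = 1 − Φ(0.4588) ≈ 0.32319. Doubling: P(τ_{1.94} ≤ 17.88) ≈ 2 · 0.32319 = 0.64638 ≈ 0.6464.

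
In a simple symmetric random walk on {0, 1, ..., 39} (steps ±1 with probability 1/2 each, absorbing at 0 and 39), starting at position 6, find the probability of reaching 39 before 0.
P(hit 39 before 0) = 6/39 = 2/13

Let u_k = P(hit 39 before 0 | start at k). Then u_0 = 0, u_39 = 1, and u_k = u_{k-1}/2 + u_{k+1}/2 for 1 ≤ k ≤ 38. This harmonic recurrence is solved by u_k = k/39, giving u_6 = 6/39 = 2/13.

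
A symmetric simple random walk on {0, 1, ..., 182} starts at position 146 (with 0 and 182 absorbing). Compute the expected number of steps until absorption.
E[τ | X_0 = 146] = 5256

Let v_k = E[τ | X_0 = k]. Boundary: v_0 = v_182 = 0. Recurrence: v_k = 1 + (v_{k-1} + v_{k+1})/2 for 1 ≤ k ≤ 181. The particular solution to v_k − (v_{k-1} + v_{k+1})/2 = 1 is v_k = −k^2. Adding homogeneous solution A + B k and matching boundaries gives v_k = k (182 − k). Substituting k = 146: v_146 = 146 · 36 = 5256.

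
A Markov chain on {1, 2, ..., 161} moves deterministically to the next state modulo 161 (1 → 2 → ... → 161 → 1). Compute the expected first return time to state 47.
E[T_47 | X_0 = 47] = 161

The chain cycles deterministically, so starting at state 47 it returns in exactly 161 steps. Equivalently, the stationary distribution is uniform π_j = 1/161 for every state j, so by Kac's formula E[T_47] = 1/π_47 = 161.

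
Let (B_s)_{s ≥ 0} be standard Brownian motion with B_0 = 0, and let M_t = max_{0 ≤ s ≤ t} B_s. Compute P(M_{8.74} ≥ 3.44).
P(M_{8.74} ≥ 3.44) = 2·P(B_{8.74} ≥ 3.44) = 2(1 − Φ(3.44/√8.74)) ≈ 0.2446

By the reflection principle for Brownian motion, P(M_t ≥ a) = 2 · P(B_t ≥ a) for a ≥ 0. Since B_t ~ N(0, t), P(B_t ≥ 3.44) = 1 − Φ(3.44/√t) = 1 − Φ(3.44/√8.74) = 1 − Φ(1.1636). So
  P(M_{8.74} ≥ 3.44) = 2(1 − Φ(1.1636)) ≈ 0.2446.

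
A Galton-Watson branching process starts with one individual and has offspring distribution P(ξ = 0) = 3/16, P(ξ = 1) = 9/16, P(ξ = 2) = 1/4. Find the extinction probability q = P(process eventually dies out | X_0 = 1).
q = 3/4

The pgf is f(s) = 3/16 + 9/16·s + 1/4·s². The extinction probability q is the smallest fixed point of f in [0, 1]. Setting s = f(s):
  1/4·s² + (9/16 − 1)·s + 3/16 = 0
  1/4·s² − (3/16 + 1/4)·s + 3/16 = 0
which factors as (s − 1)·(1/4·s − 3/16) = 0, giving roots s = 1 and s = (3/16)/(1/4) = 3/4.
Mean offspring μ = 9/16 + 2·1/4 = 17/16 > 1 (supercritical), so q < 1. The extinction probability is the smaller root: q = (3/16)/(1/4) = 3/4.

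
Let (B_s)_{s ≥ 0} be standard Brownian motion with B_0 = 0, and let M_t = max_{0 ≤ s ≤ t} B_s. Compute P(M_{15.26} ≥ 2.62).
P(M_{15.26} ≥ 2.62) = 2·P(B_{15.26} ≥ 2.62) = 2(1 − Φ(2.62/√15.26)) ≈ 0.5024

By the reflection principle for Brownian motion, P(M_t ≥ a) = 2 · P(B_t ≥ a) for a ≥ 0. Since B_t ~ N(0, t), P(B_t ≥ 2.62) = 1 − Φ(2.62/√t) = 1 − Φ(2.62/√15.26) = 1 − Φ(0.6707). So
  P(M_{15.26} ≥ 2.62) = 2(1 − Φ(0.6707)) ≈ 0.5024.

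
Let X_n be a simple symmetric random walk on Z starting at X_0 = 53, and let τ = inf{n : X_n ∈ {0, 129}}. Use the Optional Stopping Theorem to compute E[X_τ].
E[X_τ] = 53

X_n is a martingale and τ is a bounded-mean stopping time (indeed τ is finite a.s. with bounded expectation since the walk is in a bounded region). By the OST, E[X_τ] = E[X_0] = 53. Equivalently: E[X_τ] = 129 · P(hit 129 first) + 0 · P(hit 0 first) = 129 · (53/129) = 53.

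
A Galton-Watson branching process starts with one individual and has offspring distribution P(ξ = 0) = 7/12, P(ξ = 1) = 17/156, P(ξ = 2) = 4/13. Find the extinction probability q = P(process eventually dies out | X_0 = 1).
q = 1

Mean offspring μ = 0·7/12 + 1·17/156 + 2·4/13 = 113/156 ≤ 1. For μ ≤ 1 with offspring not concentrated at 1, the Galton-Watson process goes extinct almost surely, so q = 1.
(Algebraic check: The pgf is f(s) = 7/12 + 17/156·s + 4/13·s². The extinction probability q is the smallest fixed point of f in [0, 1]. Setting s = f(s):
  4/13·s² + (17/156 − 1)·s + 7/12 = 0
  4/13·s² − (7/12 + 4/13)·s + 7/12 = 0
which factors as (s − 1)·(4/13·s − 7/12) = 0, giving roots s = 1 and s = (7/12)/(4/13) = 91/48. Since 91/48 ≥ 1, the smallest root in [0, 1] is s = 1.)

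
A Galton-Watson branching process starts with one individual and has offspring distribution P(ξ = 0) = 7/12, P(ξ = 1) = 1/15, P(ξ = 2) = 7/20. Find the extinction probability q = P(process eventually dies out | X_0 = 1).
q = 1

Mean offspring μ = 0·7/12 + 1·1/15 + 2·7/20 = 23/30 ≤ 1. For μ ≤ 1 with offspring not concentrated at 1, the Galton-Watson process goes extinct almost surely, so q = 1.
(Algebraic check: The pgf is f(s) = 7/12 + 1/15·s + 7/20·s². The extinction probability q is the smallest fixed point of f in [0, 1]. Setting s = f(s):
  7/20·s² + (1/15 − 1)·s + 7/12 = 0
  7/20·s² − (7/12 + 7/20)·s + 7/12 = 0
which factors as (s − 1)·(7/20·s − 7/12) = 0, giving roots s = 1 and s = (7/12)/(7/20) = 5/3. Since 5/3 ≥ 1, the smallest root in [0, 1] is s = 1.)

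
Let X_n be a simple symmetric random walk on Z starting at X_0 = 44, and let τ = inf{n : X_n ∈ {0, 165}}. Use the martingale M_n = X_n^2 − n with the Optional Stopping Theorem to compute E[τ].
E[τ] = 5324

M_n = X_n^2 − n is a martingale (since E[X_{n+1}^2 | F_n] = X_n^2 + 1). By OST (τ has finite mean in a bounded region), E[M_τ] = E[M_0] = X_0^2 − 0 = 44^2 = 1936. Also E[M_τ] = E[X_τ^2] − E[τ]. The walk exits at 0 or 165, with P(hit 165 first) = 44/165, so E[X_τ^2] = 165^2 · 44/165 + 0 = 7260. Thus E[τ] = E[X_τ^2] − E[M_τ] = 7260 − 1936 = 5324 = 44(165 − 44) = 5324.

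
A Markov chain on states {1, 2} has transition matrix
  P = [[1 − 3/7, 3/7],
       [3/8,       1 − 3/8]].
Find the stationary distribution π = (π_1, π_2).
π_1 = 7/15, π_2 = 8/15

Solve πP = π with π_1 + π_2 = 1. From πP = π: π_1 · (1 − 3/7) + π_2 · 3/8 = π_1 ⇒ π_2 · 3/8 = π_1 · 3/7 ⇒ π_2/π_1 = (3/7)/(3/8) = 8/7. Together with π_1 + π_2 = 1:
  π_1 = (3/8)/(3/7 + 3/8) = (3/8)/(45/56) = 7/15,
  π_2 = (3/7)/(3/7 + 3/8) = (3/7)/(45/56) = 8/15.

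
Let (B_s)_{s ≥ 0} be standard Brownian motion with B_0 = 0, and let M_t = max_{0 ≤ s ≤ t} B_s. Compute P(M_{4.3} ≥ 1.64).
P(M_{4.3} ≥ 1.64) = 2·P(B_{4.3} ≥ 1.64) = 2(1 − Φ(1.64/√4.3)) ≈ 0.4290

By the reflection principle for Brownian motion, P(M_t ≥ a) = 2 · P(B_t ≥ a) for a ≥ 0. Since B_t ~ N(0, t), P(B_t ≥ 1.64) = 1 − Φ(1.64/√t) = 1 − Φ(1.64/√4.3) = 1 − Φ(0.7909). So
  P(M_{4.3} ≥ 1.64) = 2(1 − Φ(0.7909)) ≈ 0.4290.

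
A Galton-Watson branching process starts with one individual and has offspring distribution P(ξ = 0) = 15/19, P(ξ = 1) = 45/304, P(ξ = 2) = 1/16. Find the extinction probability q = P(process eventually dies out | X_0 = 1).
q = 1

Mean offspring μ = 0·15/19 + 1·45/304 + 2·1/16 = 83/304 ≤ 1. For μ ≤ 1 with offspring not concentrated at 1, the Galton-Watson process goes extinct almost surely, so q = 1.
(Algebraic check: The pgf is f(s) = 15/19 + 45/304·s + 1/16·s². The extinction probability q is the smallest fixed point of f in [0, 1]. Setting s = f(s):
  1/16·s² + (45/304 − 1)·s + 15/19 = 0
  1/16·s² − (15/19 + 1/16)·s + 15/19 = 0
which factors as (s − 1)·(1/16·s − 15/19) = 0, giving roots s = 1 and s = (15/19)/(1/16) = 240/19. Since 240/19 ≥ 1, the smallest root in [0, 1] is s = 1.)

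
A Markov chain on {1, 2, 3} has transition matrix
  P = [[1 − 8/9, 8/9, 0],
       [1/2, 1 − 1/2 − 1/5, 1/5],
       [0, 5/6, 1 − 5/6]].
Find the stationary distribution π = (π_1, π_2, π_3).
π = (225/721, 400/721, 96/721)

This is a birth-death chain on three states, which satisfies detailed balance: π_1 · P_{12} = π_2 · P_{21} and π_2 · P_{23} = π_3 · P_{32}.
From π_1 · 8/9 = π_2 · 1/2: π_2/π_1 = (8/9)/(1/2) = 16/9.
From π_2 · 1/5 = π_3 · 5/6: π_3/π_2 = (1/5)/(5/6) = 6/25.
Take π_1 proportional to 1; then unnormalized π = (1, 16/9, 32/75). Normalize by dividing by the sum 721/225:
  π = (225/721, 400/721, 96/721).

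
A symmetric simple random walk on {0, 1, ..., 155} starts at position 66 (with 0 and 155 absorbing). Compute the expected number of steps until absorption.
E[τ | X_0 = 66] = 5874

Let v_k = E[τ | X_0 = k]. Boundary: v_0 = v_155 = 0. Recurrence: v_k = 1 + (v_{k-1} + v_{k+1})/2 for 1 ≤ k ≤ 154. The particular solution to v_k − (v_{k-1} + v_{k+1})/2 = 1 is v_k = −k^2. Adding homogeneous solution A + B k and matching boundaries gives v_k = k (155 − k). Substituting k = 66: v_66 = 66 · 89 = 5874.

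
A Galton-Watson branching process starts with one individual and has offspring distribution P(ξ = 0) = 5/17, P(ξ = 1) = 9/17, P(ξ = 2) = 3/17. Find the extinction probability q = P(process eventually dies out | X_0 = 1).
q = 1

Mean offspring μ = 0·5/17 + 1·9/17 + 2·3/17 = 15/17 ≤ 1. For μ ≤ 1 with offspring not concentrated at 1, the Galton-Watson process goes extinct almost surely, so q = 1.
(Algebraic check: The pgf is f(s) = 5/17 + 9/17·s + 3/17·s². The extinction probability q is the smallest fixed point of f in [0, 1]. Setting s = f(s):
  3/17·s² + (9/17 − 1)·s + 5/17 = 0
  3/17·s² − (5/17 + 3/17)·s + 5/17 = 0
which factors as (s − 1)·(3/17·s − 5/17) = 0, giving roots s = 1 and s = (5/17)/(3/17) = 5/3. Since 5/3 ≥ 1, the smallest root in [0, 1] is s = 1.)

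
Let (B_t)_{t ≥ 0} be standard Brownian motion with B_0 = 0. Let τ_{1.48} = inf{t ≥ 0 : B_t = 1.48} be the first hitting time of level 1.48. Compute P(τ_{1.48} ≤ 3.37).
P(τ_{1.48} ≤ 3.37) = 2(1 − Φ(1.48/√3.37)) = 2(1 − Φ(0.8062)) ≈ 0.4201

By the reflection principle for standard BM, P(τ_b ≤ t) = 2 · P(B_t ≥ b). Since B_t ~ N(0, t), P(B_t ≥ 1.48) = 1 − Φ(1.48/√t) = 1 − Φ(1.48/√3.37) = 1 − Φ(0.8062) ≈ 0.21006. Doubling: P(τ_{1.48} ≤ 3.37) ≈ 2 · 0.21006 = 0.42012 ≈ 0.4201.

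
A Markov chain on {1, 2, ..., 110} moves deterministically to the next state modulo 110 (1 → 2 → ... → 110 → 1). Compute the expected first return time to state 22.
E[T_22 | X_0 = 22] = 110

The chain cycles deterministically, so starting at state 22 it returns in exactly 110 steps. Equivalently, the stationary distribution is uniform π_j = 1/110 for every state j, so by Kac's formula E[T_22] = 1/π_22 = 110.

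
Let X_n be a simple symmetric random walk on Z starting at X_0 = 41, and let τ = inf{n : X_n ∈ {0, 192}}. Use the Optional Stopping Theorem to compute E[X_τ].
E[X_τ] = 41

X_n is a martingale and τ is a bounded-mean stopping time (indeed τ is finite a.s. with bounded expectation since the walk is in a bounded region). By the OST, E[X_τ] = E[X_0] = 41. Equivalently: E[X_τ] = 192 · P(hit 192 first) + 0 · P(hit 0 first) = 192 · (41/192) = 41.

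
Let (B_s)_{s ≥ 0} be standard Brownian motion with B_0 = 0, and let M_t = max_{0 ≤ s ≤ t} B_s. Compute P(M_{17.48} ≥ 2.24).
P(M_{17.48} ≥ 2.24) = 2·P(B_{17.48} ≥ 2.24) = 2(1 − Φ(2.24/√17.48)) ≈ 0.5921

By the reflection principle for Brownian motion, P(M_t ≥ a) = 2 · P(B_t ≥ a) for a ≥ 0. Since B_t ~ N(0, t), P(B_t ≥ 2.24) = 1 − Φ(2.24/√t) = 1 − Φ(2.24/√17.48) = 1 − Φ(0.5358). So
  P(M_{17.48} ≥ 2.24) = 2(1 − Φ(0.5358)) ≈ 0.5921.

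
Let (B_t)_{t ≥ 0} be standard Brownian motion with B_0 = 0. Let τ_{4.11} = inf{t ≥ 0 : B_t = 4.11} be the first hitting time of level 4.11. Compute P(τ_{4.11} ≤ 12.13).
P(τ_{4.11} ≤ 12.13) = 2(1 − Φ(4.11/√12.13)) = 2(1 − Φ(1.1801)) ≈ 0.2380

By the reflection principle for standard BM, P(τ_b ≤ t) = 2 · P(B_t ≥ b). Since B_t ~ N(0, t), P(B_t ≥ 4.11) = 1 − Φ(4.11/√t) = 1 − Φ(4.11/√12.13) = 1 − Φ(1.1801) ≈ 0.11898. Doubling: P(τ_{4.11} ≤ 12.13) ≈ 2 · 0.11898 = 0.23796 ≈ 0.2380.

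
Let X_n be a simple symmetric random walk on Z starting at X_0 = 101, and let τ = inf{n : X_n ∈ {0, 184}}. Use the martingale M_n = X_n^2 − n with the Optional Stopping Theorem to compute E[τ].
E[τ] = 8383

M_n = X_n^2 − n is a martingale (since E[X_{n+1}^2 | F_n] = X_n^2 + 1). By OST (τ has finite mean in a bounded region), E[M_τ] = E[M_0] = X_0^2 − 0 = 101^2 = 10201. Also E[M_τ] = E[X_τ^2] − E[τ]. The walk exits at 0 or 184, with P(hit 184 first) = 101/184, so E[X_τ^2] = 184^2 · 101/184 + 0 = 18584. Thus E[τ] = E[X_τ^2] − E[M_τ] = 18584 − 10201 = 8383 = 101(184 − 101) = 8383.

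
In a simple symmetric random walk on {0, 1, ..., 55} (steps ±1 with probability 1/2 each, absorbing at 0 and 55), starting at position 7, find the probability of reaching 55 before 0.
P(hit 55 before 0) = 7/55

Let u_k = P(hit 55 before 0 | start at k). Then u_0 = 0, u_55 = 1, and u_k = u_{k-1}/2 + u_{k+1}/2 for 1 ≤ k ≤ 54. This harmonic recurrence is solved by u_k = k/55, giving u_7 = 7/55.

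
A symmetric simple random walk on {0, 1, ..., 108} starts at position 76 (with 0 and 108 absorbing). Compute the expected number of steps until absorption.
E[τ | X_0 = 76] = 2432

Let v_k = E[τ | X_0 = k]. Boundary: v_0 = v_108 = 0. Recurrence: v_k = 1 + (v_{k-1} + v_{k+1})/2 for 1 ≤ k ≤ 107. The particular solution to v_k − (v_{k-1} + v_{k+1})/2 = 1 is v_k = −k^2. Adding homogeneous solution A + B k and matching boundaries gives v_k = k (108 − k). Substituting k = 76: v_76 = 76 · 32 = 2432.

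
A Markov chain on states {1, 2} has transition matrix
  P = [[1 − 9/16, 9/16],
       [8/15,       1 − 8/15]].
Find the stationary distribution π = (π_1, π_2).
π_1 = 128/263, π_2 = 135/263

Solve πP = π with π_1 + π_2 = 1. From πP = π: π_1 · (1 − 9/16) + π_2 · 8/15 = π_1 ⇒ π_2 · 8/15 = π_1 · 9/16 ⇒ π_2/π_1 = (9/16)/(8/15) = 135/128. Together with π_1 + π_2 = 1:
  π_1 = (8/15)/(9/16 + 8/15) = (8/15)/(263/240) = 128/263,
  π_2 = (9/16)/(9/16 + 8/15) = (9/16)/(263/240) = 135/263.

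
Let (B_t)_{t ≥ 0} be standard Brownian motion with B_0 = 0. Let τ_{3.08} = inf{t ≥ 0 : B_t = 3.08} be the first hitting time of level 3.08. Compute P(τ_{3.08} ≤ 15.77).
P(τ_{3.08} ≤ 15.77) = 2(1 − Φ(3.08/√15.77)) = 2(1 − Φ(0.7756)) ≈ 0.4380

By the reflection principle for standard BM, P(τ_b ≤ t) = 2 · P(B_t ≥ b). Since B_t ~ N(0, t), P(B_t ≥ 3.08) = 1 − Φ(3.08/√t) = 1 − Φ(3.08/√15.77) = 1 − Φ(0.7756) ≈ 0.21899. Doubling: P(τ_{3.08} ≤ 15.77) ≈ 2 · 0.21899 = 0.43798 ≈ 0.4380.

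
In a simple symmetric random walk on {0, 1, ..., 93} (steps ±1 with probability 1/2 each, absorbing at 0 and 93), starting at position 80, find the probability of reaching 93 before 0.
P(hit 93 before 0) = 80/93

Let u_k = P(hit 93 before 0 | start at k). Then u_0 = 0, u_93 = 1, and u_k = u_{k-1}/2 + u_{k+1}/2 for 1 ≤ k ≤ 92. This harmonic recurrence is solved by u_k = k/93, giving u_80 = 80/93.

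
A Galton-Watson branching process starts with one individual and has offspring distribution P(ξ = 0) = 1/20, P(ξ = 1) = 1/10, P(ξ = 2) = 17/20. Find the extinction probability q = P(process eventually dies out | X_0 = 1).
q = 1/17

The pgf is f(s) = 1/20 + 1/10·s + 17/20·s². The extinction probability q is the smallest fixed point of f in [0, 1]. Setting s = f(s):
  17/20·s² + (1/10 − 1)·s + 1/20 = 0
  17/20·s² − (1/20 + 17/20)·s + 1/20 = 0
which factors as (s − 1)·(17/20·s − 1/20) = 0, giving roots s = 1 and s = (1/20)/(17/20) = 1/17.
Mean offspring μ = 1/10 + 2·17/20 = 9/5 > 1 (supercritical), so q < 1. The extinction probability is the smaller root: q = (1/20)/(17/20) = 1/17.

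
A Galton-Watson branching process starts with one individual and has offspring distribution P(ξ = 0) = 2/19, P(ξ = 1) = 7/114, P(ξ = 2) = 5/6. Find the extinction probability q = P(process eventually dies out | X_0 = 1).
q = 12/95

The pgf is f(s) = 2/19 + 7/114·s + 5/6·s². The extinction probability q is the smallest fixed point of f in [0, 1]. Setting s = f(s):
  5/6·s² + (7/114 − 1)·s + 2/19 = 0
  5/6·s² − (2/19 + 5/6)·s + 2/19 = 0
which factors as (s − 1)·(5/6·s − 2/19) = 0, giving roots s = 1 and s = (2/19)/(5/6) = 12/95.
Mean offspring μ = 7/114 + 2·5/6 = 197/114 > 1 (supercritical), so q < 1. The extinction probability is the smaller root: q = (2/19)/(5/6) = 12/95.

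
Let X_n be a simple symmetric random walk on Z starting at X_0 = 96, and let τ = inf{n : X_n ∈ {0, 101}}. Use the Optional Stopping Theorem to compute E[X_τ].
E[X_τ] = 96

X_n is a martingale and τ is a bounded-mean stopping time (indeed τ is finite a.s. with bounded expectation since the walk is in a bounded region). By the OST, E[X_τ] = E[X_0] = 96. Equivalently: E[X_τ] = 101 · P(hit 101 first) + 0 · P(hit 0 first) = 101 · (96/101) = 96.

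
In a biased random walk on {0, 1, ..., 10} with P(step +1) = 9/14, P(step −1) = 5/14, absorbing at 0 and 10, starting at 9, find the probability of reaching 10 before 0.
P(hit 10 before 0) = (1 − (5/9)^9) / (1 − (5/9)^10) = 867301569/869254694

Let u_k denote P(reach 10 before 0 | start at k). Boundary: u_0 = 0, u_10 = 1. Recurrence: u_k = 9/14·u_{k+1} + 5/14·u_{k-1} for 1 ≤ k ≤ 9. Try u_k = A + B·r^k with r = q/p = (5/14)/(9/14) = 5/9. Substitution satisfies the recurrence; boundary conditions give:
  u_k = (1 − r^k) / (1 − r^N) = (1 − (5/9)^9) / (1 − (5/9)^10) = 867301569/869254694.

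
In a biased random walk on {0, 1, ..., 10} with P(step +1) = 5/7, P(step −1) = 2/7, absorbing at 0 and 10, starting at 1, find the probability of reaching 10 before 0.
P(hit 10 before 0) = (1 − (2/5)^1) / (1 − (2/5)^10) = 1953125/3254867

Let u_k denote P(reach 10 before 0 | start at k). Boundary: u_0 = 0, u_10 = 1. Recurrence: u_k = 5/7·u_{k+1} + 2/7·u_{k-1} for 1 ≤ k ≤ 9. Try u_k = A + B·r^k with r = q/p = (2/7)/(5/7) = 2/5. Substitution satisfies the recurrence; boundary conditions give:
  u_k = (1 − r^k) / (1 − r^N) = (1 − (2/5)^1) / (1 − (2/5)^10) = 1953125/3254867.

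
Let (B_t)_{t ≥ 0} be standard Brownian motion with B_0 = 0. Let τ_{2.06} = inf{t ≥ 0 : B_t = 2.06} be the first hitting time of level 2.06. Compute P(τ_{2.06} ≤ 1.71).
P(τ_{2.06} ≤ 1.71) = 2(1 − Φ(2.06/√1.71)) = 2(1 − Φ(1.5753)) ≈ 0.1152

By the reflection principle for standard BM, P(τ_b ≤ t) = 2 · P(B_t ≥ b). Since B_t ~ N(0, t), P(B_t ≥ 2.06) = 1 − Φ(2.06/√t) = 1 − Φ(2.06/√1.71) = 1 − Φ(1.5753) ≈ 0.05759. Doubling: P(τ_{2.06} ≤ 1.71) ≈ 2 · 0.05759 = 0.11518 ≈ 0.1152.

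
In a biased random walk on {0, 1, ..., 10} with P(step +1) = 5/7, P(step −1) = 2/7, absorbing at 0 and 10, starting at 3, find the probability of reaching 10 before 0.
P(hit 10 before 0) = (1 − (2/5)^3) / (1 − (2/5)^10) = 3046875/3254867

Let u_k denote P(reach 10 before 0 | start at k). Boundary: u_0 = 0, u_10 = 1. Recurrence: u_k = 5/7·u_{k+1} + 2/7·u_{k-1} for 1 ≤ k ≤ 9. Try u_k = A + B·r^k with r = q/p = (2/7)/(5/7) = 2/5. Substitution satisfies the recurrence; boundary conditions give:
  u_k = (1 − r^k) / (1 − r^N) = (1 − (2/5)^3) / (1 − (2/5)^10) = 3046875/3254867.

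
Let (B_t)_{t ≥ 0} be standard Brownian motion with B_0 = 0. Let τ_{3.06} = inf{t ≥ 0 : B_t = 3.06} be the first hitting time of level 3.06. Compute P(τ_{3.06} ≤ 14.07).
P(τ_{3.06} ≤ 14.07) = 2(1 − Φ(3.06/√14.07)) = 2(1 − Φ(0.8158)) ≈ 0.4146

By the reflection principle for standard BM, P(τ_b ≤ t) = 2 · P(B_t ≥ b). Since B_t ~ N(0, t), P(B_t ≥ 3.06) = 1 − Φ(3.06/√t) = 1 − Φ(3.06/√14.07) = 1 − Φ(0.8158) ≈ 0.20731. Doubling: P(τ_{3.06} ≤ 14.07) ≈ 2 · 0.20731 = 0.41462 ≈ 0.4146.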